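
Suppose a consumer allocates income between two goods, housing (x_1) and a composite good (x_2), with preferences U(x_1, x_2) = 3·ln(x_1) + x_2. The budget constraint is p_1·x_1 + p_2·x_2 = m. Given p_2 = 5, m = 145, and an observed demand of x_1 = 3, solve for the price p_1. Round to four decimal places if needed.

Set MRS = p_1/p_2: (3/x_1)/1 = p_1/p_2.
So x_1*(p_1,p_2) = 3·p_2/p_1, independent of income; and x_2* = (m − 3·p_2)/p_2.
Set x_1* = 3 in the demand function and solve for p_1: p_1 = 5.

p_1 = 5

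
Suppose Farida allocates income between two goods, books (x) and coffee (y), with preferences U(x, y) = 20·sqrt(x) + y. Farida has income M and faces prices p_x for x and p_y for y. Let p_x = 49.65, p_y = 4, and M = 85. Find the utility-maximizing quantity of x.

Plugging in: x* = (10·4/49.65)² = 0.6491.

x* = 0.6491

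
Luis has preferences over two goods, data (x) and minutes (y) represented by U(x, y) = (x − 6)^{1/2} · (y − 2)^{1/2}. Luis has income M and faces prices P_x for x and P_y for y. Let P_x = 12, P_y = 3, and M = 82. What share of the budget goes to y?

share on y = 0.0976

MRS = (y−2)/(x−6). Tangency with P_x/P_y gives y−2 = (P_x/P_y)·(x−6).
Substituting into the budget: x* = 6 + 0.5·(M − 6·P_x − 2·P_y)/P_x, and y* = 2 + 0.5·(…)/P_y.
Discretionary income = 82 − 6·12 − 2·3 = 4; x* = 6 + 0.5·4/12 = 6.1667; y* = 2 + 0.5·4/3 = 2.6667.
Expenditure on y: 3·2.6667 = 8; share = 0.0976.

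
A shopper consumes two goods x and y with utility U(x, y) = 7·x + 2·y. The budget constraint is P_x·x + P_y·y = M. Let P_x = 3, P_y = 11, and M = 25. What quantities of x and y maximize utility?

x* = 8.3333, y* = 0

Linear utility — the consumer picks whichever good has higher MU/price: 7/3 = 2.3333 vs 2/11 = 0.1818.
x gives more utility per dollar, so spend all income on x: x* = M/P_x, y* = 0.
Numerically: x* = 8.3333, y* = 0.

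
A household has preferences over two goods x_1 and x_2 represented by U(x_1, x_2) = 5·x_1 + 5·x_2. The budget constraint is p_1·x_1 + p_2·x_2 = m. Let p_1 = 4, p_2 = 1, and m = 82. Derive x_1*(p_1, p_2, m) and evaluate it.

Linear utility — the consumer picks whichever good has higher MU/price: 5/4 = 1.25 vs 5/1 = 5.
x_2 gives more utility per dollar, so spend all income on x_2: x_2* = m/p_2, x_1* = 0.
Numerically: x_1* = 0, x_2* = 82.

x_1* = 0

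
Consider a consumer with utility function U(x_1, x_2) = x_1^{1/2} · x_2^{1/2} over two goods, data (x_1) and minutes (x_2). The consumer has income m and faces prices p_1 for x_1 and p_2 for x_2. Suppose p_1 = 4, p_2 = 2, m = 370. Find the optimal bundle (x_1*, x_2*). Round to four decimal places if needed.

x_1* = 46.25, x_2* = 92.5

Demand: x_1*(p_1,p_2,m) = 0.5·m/p_1 and x_2* = 0.5·m/p_2.
At p_1=4, p_2=2, m=370: x_1* = 0.5·370/4 = 46.25, x_2* = 92.5.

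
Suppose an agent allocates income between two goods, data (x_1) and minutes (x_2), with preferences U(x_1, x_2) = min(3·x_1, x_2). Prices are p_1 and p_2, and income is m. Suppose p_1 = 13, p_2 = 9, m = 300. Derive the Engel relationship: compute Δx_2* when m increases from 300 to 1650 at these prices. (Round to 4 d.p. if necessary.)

Δx_2* = 101.25

Leontief preferences: the optimum is at the kink where x_1/1 = x_2/3, i.e. x_2 = 3·x_1.
Budget: p_1·x_1 + p_2·3·x_1 = m, so (p_1 + 3·p_2)·x_1 = m.
Demand: x_1*(p_1,p_2,m) = m/(p_1 + 3·p_2), x_2* = 3·m/(p_1 + 3·p_2).
Here 13 + 3·9 = 40, giving x_2* = 22.5.
At m' = 1650: x_2* = 123.75. Change: 123.75 − 22.5 = 101.25.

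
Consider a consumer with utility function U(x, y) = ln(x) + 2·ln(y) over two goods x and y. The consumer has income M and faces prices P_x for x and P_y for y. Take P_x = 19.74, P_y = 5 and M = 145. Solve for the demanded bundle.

x* = 2.4485, y* = 19.3333

Demand: x*(P_x,P_y,M) = 1/3·M/P_x and y* = 2/3·M/P_y.
At P_x=19.74, P_y=5, M=145: x* = 1/3·145/19.74 = 2.4485, y* = 19.3333.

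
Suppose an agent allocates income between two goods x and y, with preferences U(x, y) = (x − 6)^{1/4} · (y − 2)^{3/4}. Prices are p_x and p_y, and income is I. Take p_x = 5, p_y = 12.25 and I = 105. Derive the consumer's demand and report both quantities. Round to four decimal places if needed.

x* = 8.525, y* = 5.0918

This is Cobb-Douglas in (x−6, y−2): tangency gives 0.25·p_y·(y−2) = 0.75·p_x·(x−6).
Substituting into the budget: x* = 6 + 0.25·(I − 6·p_x − 2·p_y)/p_x, and y* = 2 + 0.75·(…)/p_y.
Discretionary income = 105 − 6·5 − 2·12.25 = 50.5; x* = 6 + 0.25·50.5/5 = 8.525; y* = 2 + 0.75·50.5/12.25 = 5.0918.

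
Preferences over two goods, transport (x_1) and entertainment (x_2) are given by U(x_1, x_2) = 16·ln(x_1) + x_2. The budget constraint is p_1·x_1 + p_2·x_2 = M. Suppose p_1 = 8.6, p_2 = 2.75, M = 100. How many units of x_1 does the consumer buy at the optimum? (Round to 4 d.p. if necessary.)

x_1* = 5.1163

Set MRS = p_1/p_2: (16/x_1)/1 = p_1/p_2.
So x_1*(p_1,p_2) = 16·p_2/p_1, independent of income; and x_2* = (M − 16·p_2)/p_2.
At the given prices: x_1* = 16·2.75/8.6 = 5.1163.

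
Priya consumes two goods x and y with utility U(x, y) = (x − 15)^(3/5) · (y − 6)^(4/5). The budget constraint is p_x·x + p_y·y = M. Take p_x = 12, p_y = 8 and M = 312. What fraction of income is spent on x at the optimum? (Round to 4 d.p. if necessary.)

share on x = 0.6923

Let x' = x−15, y' = y−6. MRS = (3/4)·y'/x' = p_x/p_y.
After buying the subsistence bundle (15, 6), a share 3/7 of the remaining income goes to x: x* = 15 + 3/7·(M − 15p_x − 6p_y)/p_x.
Discretionary income = 312 − 15·12 − 6·8 = 84; x* = 15 + 3/7·84/12 = 18; y* = 6 + 4/7·84/8 = 12.
Expenditure on x: 12·18 = 216; share = 0.6923.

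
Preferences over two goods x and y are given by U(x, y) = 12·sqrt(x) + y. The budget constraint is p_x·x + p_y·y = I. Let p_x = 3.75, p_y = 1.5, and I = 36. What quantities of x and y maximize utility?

x* = 5.76, y* = 9.6

MU_x = 6/√x, MU_y = 1. Tangency: 6/√x = p_x/p_y.
Thus x* = (6·p_y/p_x)² — independent of I — with the rest of income spent on y.
Plugging in: x* = (6·1.5/3.75)² = 5.76, y* = 9.6.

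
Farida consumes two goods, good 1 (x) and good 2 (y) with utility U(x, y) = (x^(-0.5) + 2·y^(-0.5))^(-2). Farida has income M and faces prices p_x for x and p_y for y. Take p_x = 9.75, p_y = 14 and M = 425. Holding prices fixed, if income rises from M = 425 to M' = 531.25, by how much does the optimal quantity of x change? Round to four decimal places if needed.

MU_x ∝ x^(-1.5), MU_y ∝ 2·y^(-1.5), so MRS = (1/2)·(y/x)^(1.5) = p_x/p_y.
Hence y/x = (2·p_x/p_y)^(1/(1.5)), i.e. raised to the 2/3 power.
With the ratio pinned down, the budget gives x* = M/(p_x + p_y·(y/x)) and y* = (y/x)·x*.
Numerically y/x = 1.247205, so x* = 425/(9.75 + 14·1.247205) = 15.6188.
At M' = 531.25: x* = 19.5235. Change: 19.5235 − 15.6188 = 3.9047.

Δx* = 3.9047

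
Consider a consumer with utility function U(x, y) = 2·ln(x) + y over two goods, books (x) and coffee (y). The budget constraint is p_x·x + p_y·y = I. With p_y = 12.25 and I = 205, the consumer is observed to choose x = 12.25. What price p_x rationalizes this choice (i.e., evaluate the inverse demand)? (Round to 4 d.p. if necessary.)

Set MRS = p_x/p_y: (2/x)/1 = p_x/p_y.
So x*(p_x,p_y) = 2·p_y/p_x, independent of income; and y* = (I − 2·p_y)/p_y.
Set x* = 12.25 in the demand function and solve for p_x: p_x = 2.

p_x = 2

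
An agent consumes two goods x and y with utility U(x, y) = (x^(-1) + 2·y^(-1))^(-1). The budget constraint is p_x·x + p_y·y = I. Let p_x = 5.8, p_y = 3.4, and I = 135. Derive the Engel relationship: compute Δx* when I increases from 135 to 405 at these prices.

Δx* = 22.3508

MRS = MU_x/MU_y = (1/2)·(y/x)^(2). Set equal to p_x/p_y.
Hence y/x = (2·p_x/p_y)^(1/(2)), i.e. raised to the 0.5 power.
With the ratio pinned down, the budget gives x* = I/(p_x + p_y·(y/x)) and y* = (y/x)·x*.
Numerically y/x = 1.847096, so x* = 135/(5.8 + 3.4·1.847096) = 11.1754.
At I' = 405: x* = 33.5261. Change: 33.5261 − 11.1754 = 22.3508.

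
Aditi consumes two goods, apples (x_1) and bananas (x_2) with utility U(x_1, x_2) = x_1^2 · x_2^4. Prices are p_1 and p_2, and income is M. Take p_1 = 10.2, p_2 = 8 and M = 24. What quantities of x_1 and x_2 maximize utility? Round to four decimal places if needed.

x_1* = 0.7843, x_2* = 2

Demand: x_1*(p_1,p_2,M) = 1/3·M/p_1 and x_2* = 2/3·M/p_2.
At p_1=10.2, p_2=8, M=24: x_1* = 1/3·24/10.2 = 0.7843, x_2* = 2.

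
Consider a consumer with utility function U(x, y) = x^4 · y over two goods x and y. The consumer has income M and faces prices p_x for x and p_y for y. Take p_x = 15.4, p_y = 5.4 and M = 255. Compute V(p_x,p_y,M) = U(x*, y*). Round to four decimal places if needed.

MU_x/MU_y = (4·y)/(x); tangency sets this equal to p_x/p_y.
Rearranging, p_y·y = (1/4)·p_x·x. Substituting into the budget gives p_x·x·(1 + (1/4)) = M.
Demand: x*(p_x,p_y,M) = 0.8·M/p_x and y* = 0.2·M/p_y.
At p_x=15.4, p_y=5.4, M=255: x* = 0.8·255/15.4 = 13.2468, y* = 9.4444.
Utility at the optimum: U(13.2468, 9.4444) = 290813.2585.

V = 290813.2585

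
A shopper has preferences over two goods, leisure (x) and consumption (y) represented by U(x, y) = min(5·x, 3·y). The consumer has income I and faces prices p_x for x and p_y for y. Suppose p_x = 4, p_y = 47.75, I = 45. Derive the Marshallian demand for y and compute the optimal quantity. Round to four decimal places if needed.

y* = 0.8973

With perfect complements, no substitution: consume in ratio x:y = 3:5.
Budget: p_x·x + p_y·(5/3)·x = I, so (3·p_x + 5·p_y)·x = 3·I.
Demand: x*(p_x,p_y,I) = 3·I/(3·p_x + 5·p_y), y* = 5·I/(3·p_x + 5·p_y).
Here 3·4 + 5·47.75 = 250.75, giving y* = 0.8973.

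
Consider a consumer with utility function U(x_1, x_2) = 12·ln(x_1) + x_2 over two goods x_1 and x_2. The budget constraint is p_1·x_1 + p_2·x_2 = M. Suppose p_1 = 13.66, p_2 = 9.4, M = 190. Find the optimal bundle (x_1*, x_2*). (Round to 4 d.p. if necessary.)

x_1* = 8.2577, x_2* = 8.2128

Set MRS = p_1/p_2: (12/x_1)/1 = p_1/p_2.
So x_1*(p_1,p_2) = 12·p_2/p_1, independent of income; and x_2* = (M − 12·p_2)/p_2.
At the given prices: x_1* = 12·9.4/13.66 = 8.2577, and x_2* = 8.2128.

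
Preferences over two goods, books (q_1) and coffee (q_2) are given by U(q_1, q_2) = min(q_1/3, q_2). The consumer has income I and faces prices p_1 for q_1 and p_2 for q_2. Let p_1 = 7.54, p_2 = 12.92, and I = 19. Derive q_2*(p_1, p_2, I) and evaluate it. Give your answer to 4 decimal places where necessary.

q_2* = 0.5346

Demand: q_1*(p_1,p_2,I) = 3·I/(3·p_1 + p_2), q_2* = I/(3·p_1 + p_2).
Here 3·7.54 + 12.92 = 35.54, giving q_2* = 0.5346.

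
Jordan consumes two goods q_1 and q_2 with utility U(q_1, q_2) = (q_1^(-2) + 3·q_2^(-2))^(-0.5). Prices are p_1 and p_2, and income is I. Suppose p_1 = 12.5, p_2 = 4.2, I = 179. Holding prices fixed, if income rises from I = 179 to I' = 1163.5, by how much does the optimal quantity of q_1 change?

Δq_1* = 46.4098

MRS = MU_q_1/MU_q_2 = (1/3)·(q_2/q_1)^(3). Set equal to p_1/p_2.
Hence q_2/q_1 = (3·p_1/p_2)^(1/(3)), i.e. raised to the 1/3 power.
With the ratio pinned down, the budget gives q_1* = I/(p_1 + p_2·(q_2/q_1)) and q_2* = (q_2/q_1)·q_1*.
Numerically q_2/q_1 = 2.074566, so q_1* = 179/(12.5 + 4.2·2.074566) = 8.4382.
At I' = 1163.5: q_1* = 54.848. Change: 54.848 − 8.4382 = 46.4098.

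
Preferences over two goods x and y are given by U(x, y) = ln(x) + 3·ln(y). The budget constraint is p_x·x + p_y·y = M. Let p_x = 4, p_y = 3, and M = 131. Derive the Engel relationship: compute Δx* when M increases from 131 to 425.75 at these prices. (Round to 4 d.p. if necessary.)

Δx* = 18.4219

Tangency: MRS = (1/3)·y/x = p_x/p_y.
Rearranging, p_y·y = 3·p_x·x. Substituting into the budget gives p_x·x·(1 + 3) = M.
Demand: x*(p_x,p_y,M) = 0.25·M/p_x and y* = 0.75·M/p_y.
At p_x=4, p_y=3, M=131: x* = 0.25·131/4 = 8.1875.
At M' = 425.75: x* = 26.6094. Change: 26.6094 − 8.1875 = 18.4219.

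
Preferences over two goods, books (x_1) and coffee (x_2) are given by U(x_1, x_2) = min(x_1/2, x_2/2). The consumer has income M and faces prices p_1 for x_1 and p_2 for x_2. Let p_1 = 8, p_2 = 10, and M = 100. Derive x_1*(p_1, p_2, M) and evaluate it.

Demand: x_1*(p_1,p_2,M) = 2·M/(2·p_1 + 2·p_2), x_2* = 2·M/(2·p_1 + 2·p_2).
Here 2·8 + 2·10 = 36, giving x_1* = 5.5556.

x_1* = 5.5556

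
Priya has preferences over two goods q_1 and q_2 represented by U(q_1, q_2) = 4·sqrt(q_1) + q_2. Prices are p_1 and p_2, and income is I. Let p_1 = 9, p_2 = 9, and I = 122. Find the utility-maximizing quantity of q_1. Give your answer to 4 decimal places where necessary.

Utility is quasi-linear in q_2; the FOC for q_1 is 2/√q_1 = p_1/p_2.
Solve: √q_1 = 2·p_2/p_1, so q_1*(p_1,p_2) = (2·p_2/p_1)², and q_2* = (I − p_1·q_1*)/p_2.
Plugging in: q_1* = (2·9/9)² = 4.

q_1* = 4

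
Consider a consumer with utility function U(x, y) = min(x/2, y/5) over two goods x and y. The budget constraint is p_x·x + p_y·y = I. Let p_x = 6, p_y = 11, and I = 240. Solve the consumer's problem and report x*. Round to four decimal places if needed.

Leontief preferences: the optimum is at the kink where x/2 = y/5, i.e. y = (5/2)·x.
Budget: p_x·x + p_y·(5/2)·x = I, so (2·p_x + 5·p_y)·x = 2·I.
Demand: x*(p_x,p_y,I) = 2·I/(2·p_x + 5·p_y), y* = 5·I/(2·p_x + 5·p_y).
Here 2·6 + 5·11 = 67, giving x* = 7.1642.

x* = 7.1642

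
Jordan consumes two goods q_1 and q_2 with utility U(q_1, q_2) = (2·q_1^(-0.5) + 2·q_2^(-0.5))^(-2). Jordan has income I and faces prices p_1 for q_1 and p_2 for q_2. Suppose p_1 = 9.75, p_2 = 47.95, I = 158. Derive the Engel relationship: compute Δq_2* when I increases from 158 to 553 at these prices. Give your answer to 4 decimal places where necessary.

Δq_2* = 5.1874

From the CES first-order condition, (q_2/q_1)^(1.5) = p_1/p_2.
Solve for the ratio: q_2/q_1 = [p_1/p_2]^(2/3).
With the ratio pinned down, the budget gives q_1* = I/(p_1 + p_2·(q_2/q_1)) and q_2* = (q_2/q_1)·q_1*.
Numerically q_2/q_1 = 0.345789, so q_1* = 158/(9.75 + 47.95·0.345789) = 6.0006 and q_2* = 0.345789·6.0006 = 2.0749.
At I' = 553: q_2* = 7.2623. Change: 7.2623 − 2.0749 = 5.1874.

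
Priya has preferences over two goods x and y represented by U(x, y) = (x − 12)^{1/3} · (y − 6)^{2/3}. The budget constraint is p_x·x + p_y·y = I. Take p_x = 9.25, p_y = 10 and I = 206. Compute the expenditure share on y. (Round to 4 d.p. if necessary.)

share on y = 0.4045

Let x' = x−12, y' = y−6. MRS = (1/2)·y'/x' = p_x/p_y.
Substituting into the budget: x* = 12 + 1/3·(I − 12·p_x − 6·p_y)/p_x, and y* = 6 + 2/3·(…)/p_y.
Discretionary income = 206 − 12·9.25 − 6·10 = 35; x* = 12 + 1/3·35/9.25 = 13.2613; y* = 6 + 2/3·35/10 = 8.3333.
Expenditure on y: 10·8.3333 = 83.3333; share = 0.4045.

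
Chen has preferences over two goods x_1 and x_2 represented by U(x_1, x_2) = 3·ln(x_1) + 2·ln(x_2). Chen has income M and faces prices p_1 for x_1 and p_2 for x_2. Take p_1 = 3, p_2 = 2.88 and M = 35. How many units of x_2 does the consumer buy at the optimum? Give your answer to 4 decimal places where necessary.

x_2* = 4.8611

Tangency: MRS = (3/2)·x_2/x_1 = p_1/p_2.
So 3·p_2·x_2 = 2·p_1·x_1; combined with the budget, a share 0.6 of income goes to x_1.
Demand: x_1*(p_1,p_2,M) = 0.6·M/p_1 and x_2* = 0.4·M/p_2.
At p_1=3, p_2=2.88, M=35: x_2* = 0.4·35/2.88 = 4.8611.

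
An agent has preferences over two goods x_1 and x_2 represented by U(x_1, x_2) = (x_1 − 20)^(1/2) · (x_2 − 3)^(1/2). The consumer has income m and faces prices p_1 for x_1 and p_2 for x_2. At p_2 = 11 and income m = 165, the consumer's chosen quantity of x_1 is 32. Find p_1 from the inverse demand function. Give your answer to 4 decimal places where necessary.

p_1 = 3

Let x_1' = x_1−20, x_2' = x_2−3. MRS = x_2'/x_1' = p_1/p_2.
Substituting into the budget: x_1* = 20 + 0.5·(m − 20·p_1 − 3·p_2)/p_1, and x_2* = 3 + 0.5·(…)/p_2.
Set x_1* = 32 in the demand function and solve for p_1: p_1 = 3.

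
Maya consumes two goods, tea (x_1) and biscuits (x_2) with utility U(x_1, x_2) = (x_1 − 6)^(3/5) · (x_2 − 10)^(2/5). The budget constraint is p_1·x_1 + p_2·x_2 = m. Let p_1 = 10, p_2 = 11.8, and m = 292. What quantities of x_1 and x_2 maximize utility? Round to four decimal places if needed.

Let x_1' = x_1−6, x_2' = x_2−10. MRS = (3/2)·x_2'/x_1' = p_1/p_2.
Substituting into the budget: x_1* = 6 + 0.6·(m − 6·p_1 − 10·p_2)/p_1, and x_2* = 10 + 0.4·(…)/p_2.
Discretionary income = 292 − 6·10 − 10·11.8 = 114; x_1* = 6 + 0.6·114/10 = 12.84; x_2* = 10 + 0.4·114/11.8 = 13.8644.

x_1* = 12.84, x_2* = 13.8644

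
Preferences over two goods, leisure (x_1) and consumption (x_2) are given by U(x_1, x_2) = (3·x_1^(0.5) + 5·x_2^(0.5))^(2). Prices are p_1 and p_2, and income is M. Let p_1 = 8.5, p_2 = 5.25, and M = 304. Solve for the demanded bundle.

With the ratio pinned down, the budget gives x_1* = M/(p_1 + p_2·(x_2/x_1)) and x_2* = (x_2/x_1)·x_1*.
Numerically x_2/x_1 = 7.281431, so x_1* = 304/(8.5 + 5.25·7.281431) = 6.5058 and x_2* = 7.281431·6.5058 = 47.3716.

x_1* = 6.5058, x_2* = 47.3716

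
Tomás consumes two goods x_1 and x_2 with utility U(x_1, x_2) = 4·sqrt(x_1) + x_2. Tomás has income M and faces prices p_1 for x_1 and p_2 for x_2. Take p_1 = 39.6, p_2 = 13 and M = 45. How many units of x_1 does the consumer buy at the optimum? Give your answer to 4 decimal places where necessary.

Plugging in: x_1* = (2·13/39.6)² = 0.4311.

x_1* = 0.4311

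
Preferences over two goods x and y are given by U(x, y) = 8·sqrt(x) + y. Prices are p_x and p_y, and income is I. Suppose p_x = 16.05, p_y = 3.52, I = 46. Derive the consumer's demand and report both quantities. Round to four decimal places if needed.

MU_x = 4/√x, MU_y = 1. Tangency: 4/√x = p_x/p_y.
Solve: √x = 4·p_y/p_x, so x*(p_x,p_y) = (4·p_y/p_x)², and y* = (I − p_x·x*)/p_y.
Plugging in: x* = (4·3.52/16.05)² = 0.7696, y* = 9.5591.

x* = 0.7696, y* = 9.5591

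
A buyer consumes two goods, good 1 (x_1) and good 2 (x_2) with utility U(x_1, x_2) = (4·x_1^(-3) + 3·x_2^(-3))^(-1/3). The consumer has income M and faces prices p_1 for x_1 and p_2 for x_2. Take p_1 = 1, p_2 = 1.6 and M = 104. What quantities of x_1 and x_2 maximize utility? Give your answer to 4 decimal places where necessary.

x_1* = 44.7523, x_2* = 37.0298

Numerically x_2/x_1 = 0.827438, so x_1* = 104/(1 + 1.6·0.827438) = 44.7523 and x_2* = 0.827438·44.7523 = 37.0298.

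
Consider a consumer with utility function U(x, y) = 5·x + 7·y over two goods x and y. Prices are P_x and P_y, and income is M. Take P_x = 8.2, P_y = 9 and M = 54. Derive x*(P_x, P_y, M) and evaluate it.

Numerically: x* = 0, y* = 6.

x* = 0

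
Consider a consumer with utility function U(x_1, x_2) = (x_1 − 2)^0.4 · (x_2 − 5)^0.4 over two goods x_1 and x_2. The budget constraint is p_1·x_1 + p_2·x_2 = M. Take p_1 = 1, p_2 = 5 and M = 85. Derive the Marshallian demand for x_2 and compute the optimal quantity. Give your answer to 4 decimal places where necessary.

x_2* = 10.8

Let x_1' = x_1−2, x_2' = x_2−5. MRS = x_2'/x_1' = p_1/p_2.
After buying the subsistence bundle (2, 5), a share 0.5 of the remaining income goes to x_1: x_1* = 2 + 0.5·(M − 2p_1 − 5p_2)/p_1.
Discretionary income = 85 − 2·1 − 5·5 = 58; x_2* = 5 + 0.5·58/5 = 10.8.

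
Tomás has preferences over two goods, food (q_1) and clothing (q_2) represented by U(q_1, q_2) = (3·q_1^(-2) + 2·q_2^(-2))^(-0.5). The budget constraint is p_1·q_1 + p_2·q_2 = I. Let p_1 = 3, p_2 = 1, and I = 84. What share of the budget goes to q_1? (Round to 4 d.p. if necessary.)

share on q_1 = 0.7042

From the CES first-order condition, (3/2)·(q_2/q_1)^(3) = p_1/p_2.
Solve for the ratio: q_2/q_1 = [(2/3)·p_1/p_2]^(1/3).
With the ratio pinned down, the budget gives q_1* = I/(p_1 + p_2·(q_2/q_1)) and q_2* = (q_2/q_1)·q_1*.
Numerically q_2/q_1 = 1.259921, so q_1* = 84/(3 + 1·1.259921) = 19.7187 and q_2* = 1.259921·19.7187 = 24.844.
Expenditure on q_1: 3·19.7187 = 59.156; share = 0.7042.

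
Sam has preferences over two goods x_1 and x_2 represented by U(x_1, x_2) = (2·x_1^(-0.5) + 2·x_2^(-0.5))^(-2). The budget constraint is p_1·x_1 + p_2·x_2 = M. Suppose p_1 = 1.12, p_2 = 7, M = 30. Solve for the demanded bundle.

MU_x_1 ∝ 2·x_1^(-1.5), MU_x_2 ∝ 2·x_2^(-1.5), so MRS = (x_2/x_1)^(1.5) = p_1/p_2.
Hence x_2/x_1 = (p_1/p_2)^(1/(1.5)), i.e. raised to the 2/3 power.
With the ratio pinned down, the budget gives x_1* = M/(p_1 + p_2·(x_2/x_1)) and x_2* = (x_2/x_1)·x_1*.
Numerically x_2/x_1 = 0.294723, so x_1* = 30/(1.12 + 7·0.294723) = 9.4249 and x_2* = 0.294723·9.4249 = 2.7777.

x_1* = 9.4249, x_2* = 2.7777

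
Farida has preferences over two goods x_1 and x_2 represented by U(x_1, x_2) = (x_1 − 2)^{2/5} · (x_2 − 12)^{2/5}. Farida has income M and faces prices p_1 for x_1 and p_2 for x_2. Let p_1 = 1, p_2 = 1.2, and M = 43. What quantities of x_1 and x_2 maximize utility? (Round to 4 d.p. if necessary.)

x_1* = 15.3, x_2* = 23.0833

This is Cobb-Douglas in (x_1−2, x_2−12): tangency gives 0.4·p_2·(x_2−12) = 0.4·p_1·(x_1−2).
Substituting into the budget: x_1* = 2 + 0.5·(M − 2·p_1 − 12·p_2)/p_1, and x_2* = 12 + 0.5·(…)/p_2.
Discretionary income = 43 − 2·1 − 12·1.2 = 26.6; x_1* = 2 + 0.5·26.6/1 = 15.3; x_2* = 12 + 0.5·26.6/1.2 = 23.0833.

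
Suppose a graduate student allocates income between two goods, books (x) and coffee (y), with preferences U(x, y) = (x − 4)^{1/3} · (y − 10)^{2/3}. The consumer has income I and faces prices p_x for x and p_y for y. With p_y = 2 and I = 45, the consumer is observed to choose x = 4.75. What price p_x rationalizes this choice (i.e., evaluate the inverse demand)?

Let x' = x−4, y' = y−10. MRS = (1/2)·y'/x' = p_x/p_y.
After buying the subsistence bundle (4, 10), a share 1/3 of the remaining income goes to x: x* = 4 + 1/3·(I − 4p_x − 10p_y)/p_x.
Set x* = 4.75 in the demand function and solve for p_x: p_x = 4.

p_x = 4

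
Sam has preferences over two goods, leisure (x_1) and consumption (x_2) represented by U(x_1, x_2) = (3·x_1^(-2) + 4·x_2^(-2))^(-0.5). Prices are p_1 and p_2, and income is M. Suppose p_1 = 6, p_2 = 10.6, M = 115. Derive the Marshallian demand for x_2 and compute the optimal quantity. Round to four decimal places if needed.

MU_x_1 ∝ 3·x_1^(-3), MU_x_2 ∝ 4·x_2^(-3), so MRS = (3/4)·(x_2/x_1)^(3) = p_1/p_2.
Hence x_2/x_1 = ((4/3)·p_1/p_2)^(1/(3)), i.e. raised to the 1/3 power.
With the ratio pinned down, the budget gives x_1* = M/(p_1 + p_2·(x_2/x_1)) and x_2* = (x_2/x_1)·x_1*.
Numerically x_2/x_1 = 0.910461, so x_1* = 115/(6 + 10.6·0.910461) = 7.3478 and x_2* = 0.910461·7.3478 = 6.6899.

x_2* = 6.6899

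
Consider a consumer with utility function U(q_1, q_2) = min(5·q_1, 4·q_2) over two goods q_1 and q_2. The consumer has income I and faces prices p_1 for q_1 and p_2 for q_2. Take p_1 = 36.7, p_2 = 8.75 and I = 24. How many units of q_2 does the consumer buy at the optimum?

q_2* = 0.6298

Demand: q_1*(p_1,p_2,I) = 4·I/(4·p_1 + 5·p_2), q_2* = 5·I/(4·p_1 + 5·p_2).
Here 4·36.7 + 5·8.75 = 190.55, giving q_2* = 0.6298.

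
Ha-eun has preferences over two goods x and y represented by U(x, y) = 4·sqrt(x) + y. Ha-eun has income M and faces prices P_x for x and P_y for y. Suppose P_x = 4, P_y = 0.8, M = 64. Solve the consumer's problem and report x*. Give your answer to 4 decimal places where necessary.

Plugging in: x* = (2·0.8/4)² = 0.16.

x* = 0.16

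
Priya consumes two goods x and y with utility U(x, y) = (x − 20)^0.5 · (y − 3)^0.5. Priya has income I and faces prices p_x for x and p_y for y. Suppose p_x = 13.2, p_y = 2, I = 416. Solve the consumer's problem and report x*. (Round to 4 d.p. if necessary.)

After buying the subsistence bundle (20, 3), a share 0.5 of the remaining income goes to x: x* = 20 + 0.5·(I − 20p_x − 3p_y)/p_x.
Discretionary income = 416 − 20·13.2 − 3·2 = 146; x* = 20 + 0.5·146/13.2 = 25.5303.

x* = 25.5303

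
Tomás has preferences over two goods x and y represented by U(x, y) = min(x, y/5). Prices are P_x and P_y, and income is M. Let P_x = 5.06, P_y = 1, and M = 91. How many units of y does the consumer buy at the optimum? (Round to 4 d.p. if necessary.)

Leontief preferences: the optimum is at the kink where x/1 = y/5, i.e. y = 5·x.
Budget: P_x·x + P_y·5·x = M, so (P_x + 5·P_y)·x = M.
Demand: x*(P_x,P_y,M) = M/(P_x + 5·P_y), y* = 5·M/(P_x + 5·P_y).
Here 5.06 + 5·1 = 10.06, giving y* = 45.2286.

y* = 45.2286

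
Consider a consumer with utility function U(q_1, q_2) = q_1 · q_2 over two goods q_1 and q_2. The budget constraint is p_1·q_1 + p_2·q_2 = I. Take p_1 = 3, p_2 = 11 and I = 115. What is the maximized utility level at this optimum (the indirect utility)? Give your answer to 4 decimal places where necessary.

Demand: q_1*(p_1,p_2,I) = 0.5·I/p_1 and q_2* = 0.5·I/p_2.
At p_1=3, p_2=11, I=115: q_1* = 0.5·115/3 = 19.1667, q_2* = 5.2273.
Utility at the optimum: U(19.1667, 5.2273) = 100.1894.

V = 100.1894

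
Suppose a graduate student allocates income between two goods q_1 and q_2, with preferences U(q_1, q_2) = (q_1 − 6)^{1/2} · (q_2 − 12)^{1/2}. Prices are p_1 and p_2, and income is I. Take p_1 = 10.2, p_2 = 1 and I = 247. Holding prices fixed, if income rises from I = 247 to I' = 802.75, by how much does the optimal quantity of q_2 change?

This is Cobb-Douglas in (q_1−6, q_2−12): tangency gives 0.5·p_2·(q_2−12) = 0.5·p_1·(q_1−6).
Substituting into the budget: q_1* = 6 + 0.5·(I − 6·p_1 − 12·p_2)/p_1, and q_2* = 12 + 0.5·(…)/p_2.
Discretionary income = 247 − 6·10.2 − 12·1 = 173.8; q_2* = 12 + 0.5·173.8/1 = 98.9.
At I' = 802.75: q_2* = 376.775. Change: 376.775 − 98.9 = 277.875.

Δq_2* = 277.875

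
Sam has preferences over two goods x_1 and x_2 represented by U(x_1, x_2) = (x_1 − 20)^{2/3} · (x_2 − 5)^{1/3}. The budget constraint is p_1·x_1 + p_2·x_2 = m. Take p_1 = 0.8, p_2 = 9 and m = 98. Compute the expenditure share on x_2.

This is Cobb-Douglas in (x_1−20, x_2−5): tangency gives 2/3·p_2·(x_2−5) = 1/3·p_1·(x_1−20).
Substituting into the budget: x_1* = 20 + 2/3·(m − 20·p_1 − 5·p_2)/p_1, and x_2* = 5 + 1/3·(…)/p_2.
Discretionary income = 98 − 20·0.8 − 5·9 = 37; x_1* = 20 + 2/3·37/0.8 = 50.8333; x_2* = 5 + 1/3·37/9 = 6.3704.
Expenditure on x_2: 9·6.3704 = 57.3333; share = 0.585.

share on x_2 = 0.585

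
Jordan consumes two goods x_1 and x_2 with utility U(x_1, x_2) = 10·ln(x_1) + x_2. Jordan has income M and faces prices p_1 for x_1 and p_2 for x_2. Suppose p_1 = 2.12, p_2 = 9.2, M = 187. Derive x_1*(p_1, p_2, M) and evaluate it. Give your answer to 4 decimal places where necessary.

x_1* = 43.3962

Set MRS = p_1/p_2: (10/x_1)/1 = p_1/p_2.
So x_1*(p_1,p_2) = 10·p_2/p_1, independent of income; and x_2* = (M − 10·p_2)/p_2.
At the given prices: x_1* = 10·9.2/2.12 = 43.3962.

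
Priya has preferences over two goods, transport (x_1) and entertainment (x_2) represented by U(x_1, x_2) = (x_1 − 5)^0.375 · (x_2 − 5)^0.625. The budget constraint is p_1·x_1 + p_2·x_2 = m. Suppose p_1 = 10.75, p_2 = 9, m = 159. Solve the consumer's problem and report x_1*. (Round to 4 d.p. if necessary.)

x_1* = 7.1017

This is Cobb-Douglas in (x_1−5, x_2−5): tangency gives 0.375·p_2·(x_2−5) = 0.625·p_1·(x_1−5).
After buying the subsistence bundle (5, 5), a share 0.375 of the remaining income goes to x_1: x_1* = 5 + 0.375·(m − 5p_1 − 5p_2)/p_1.
Discretionary income = 159 − 5·10.75 − 5·9 = 60.25; x_1* = 5 + 0.375·60.25/10.75 = 7.1017.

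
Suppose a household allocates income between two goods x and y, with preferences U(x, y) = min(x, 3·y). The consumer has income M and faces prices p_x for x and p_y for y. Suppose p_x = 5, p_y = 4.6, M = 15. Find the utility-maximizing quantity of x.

Demand: x*(p_x,p_y,M) = 3·M/(3·p_x + p_y), y* = M/(3·p_x + p_y).
Here 3·5 + 4.6 = 19.6, giving x* = 2.2959.

x* = 2.2959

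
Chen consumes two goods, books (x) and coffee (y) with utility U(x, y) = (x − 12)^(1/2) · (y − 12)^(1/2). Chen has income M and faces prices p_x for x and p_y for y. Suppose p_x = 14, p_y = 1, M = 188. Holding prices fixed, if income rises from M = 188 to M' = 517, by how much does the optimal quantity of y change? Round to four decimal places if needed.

Δy* = 164.5

MRS = (y−12)/(x−12). Tangency with p_x/p_y gives y−12 = (p_x/p_y)·(x−12).
After buying the subsistence bundle (12, 12), a share 0.5 of the remaining income goes to x: x* = 12 + 0.5·(M − 12p_x − 12p_y)/p_x.
Discretionary income = 188 − 12·14 − 12·1 = 8; y* = 12 + 0.5·8/1 = 16.
At M' = 517: y* = 180.5. Change: 180.5 − 16 = 164.5.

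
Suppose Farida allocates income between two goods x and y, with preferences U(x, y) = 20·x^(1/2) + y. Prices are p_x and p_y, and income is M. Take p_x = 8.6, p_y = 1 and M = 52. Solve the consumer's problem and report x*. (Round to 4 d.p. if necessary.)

x* = 1.3521

Utility is quasi-linear in y; the FOC for x is 10/√x = p_x/p_y.
Solve: √x = 10·p_y/p_x, so x*(p_x,p_y) = (10·p_y/p_x)², and y* = (M − p_x·x*)/p_y.
Plugging in: x* = (10·1/8.6)² = 1.3521.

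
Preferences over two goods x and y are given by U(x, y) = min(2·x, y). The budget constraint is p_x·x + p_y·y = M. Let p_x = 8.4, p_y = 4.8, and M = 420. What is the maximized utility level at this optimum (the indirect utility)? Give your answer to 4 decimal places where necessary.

Leontief preferences: the optimum is at the kink where x/1 = y/2, i.e. y = 2·x.
Budget: p_x·x + p_y·2·x = M, so (p_x + 2·p_y)·x = M.
Demand: x*(p_x,p_y,M) = M/(p_x + 2·p_y), y* = 2·M/(p_x + 2·p_y).
Here 8.4 + 2·4.8 = 18, giving x* = 23.3333 and y* = 46.6667.
Utility at the optimum: U(23.3333, 46.6667) = 46.6667.

V = 46.6667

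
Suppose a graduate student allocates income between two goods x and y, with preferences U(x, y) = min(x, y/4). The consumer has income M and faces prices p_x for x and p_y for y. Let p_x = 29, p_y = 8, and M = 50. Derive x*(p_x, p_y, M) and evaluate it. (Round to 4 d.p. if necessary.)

Leontief preferences: the optimum is at the kink where x/1 = y/4, i.e. y = 4·x.
Budget: p_x·x + p_y·4·x = M, so (p_x + 4·p_y)·x = M.
Demand: x*(p_x,p_y,M) = M/(p_x + 4·p_y), y* = 4·M/(p_x + 4·p_y).
Here 29 + 4·8 = 61, giving x* = 0.8197.

x* = 0.8197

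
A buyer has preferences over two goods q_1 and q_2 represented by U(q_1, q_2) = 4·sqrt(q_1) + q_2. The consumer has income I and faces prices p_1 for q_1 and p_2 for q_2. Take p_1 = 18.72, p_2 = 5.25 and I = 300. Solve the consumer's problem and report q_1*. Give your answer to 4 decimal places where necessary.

q_1* = 0.3146

Set MRS = p_1/p_2: 2·q_1^(−1/2) = p_1/p_2.
Solve: √q_1 = 2·p_2/p_1, so q_1*(p_1,p_2) = (2·p_2/p_1)², and q_2* = (I − p_1·q_1*)/p_2.
Plugging in: q_1* = (2·5.25/18.72)² = 0.3146.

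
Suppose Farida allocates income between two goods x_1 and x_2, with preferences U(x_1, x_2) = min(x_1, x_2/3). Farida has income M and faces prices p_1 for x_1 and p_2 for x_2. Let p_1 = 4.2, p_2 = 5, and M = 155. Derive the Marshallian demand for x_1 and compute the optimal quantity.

With perfect complements, no substitution: consume in ratio x_1:x_2 = 1:3.
Budget: p_1·x_1 + p_2·3·x_1 = M, so (p_1 + 3·p_2)·x_1 = M.
Demand: x_1*(p_1,p_2,M) = M/(p_1 + 3·p_2), x_2* = 3·M/(p_1 + 3·p_2).
Here 4.2 + 3·5 = 19.2, giving x_1* = 8.0729.

x_1* = 8.0729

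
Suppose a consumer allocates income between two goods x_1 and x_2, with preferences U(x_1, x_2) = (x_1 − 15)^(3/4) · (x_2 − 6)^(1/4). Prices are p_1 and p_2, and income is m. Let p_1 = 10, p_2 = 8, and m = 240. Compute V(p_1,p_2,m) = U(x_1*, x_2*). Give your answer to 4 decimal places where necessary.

MRS = 3·(x_2−6)/(x_1−15). Tangency with p_1/p_2 gives x_2−6 = (1/3)·(p_1/p_2)·(x_1−15).
After buying the subsistence bundle (15, 6), a share 0.75 of the remaining income goes to x_1: x_1* = 15 + 0.75·(m − 15p_1 − 6p_2)/p_1.
Discretionary income = 240 − 15·10 − 6·8 = 42; x_1* = 15 + 0.75·42/10 = 18.15; x_2* = 6 + 0.25·42/8 = 7.3125.
Utility at the optimum: U(18.15, 7.3125) = 2.5308.

V = 2.5308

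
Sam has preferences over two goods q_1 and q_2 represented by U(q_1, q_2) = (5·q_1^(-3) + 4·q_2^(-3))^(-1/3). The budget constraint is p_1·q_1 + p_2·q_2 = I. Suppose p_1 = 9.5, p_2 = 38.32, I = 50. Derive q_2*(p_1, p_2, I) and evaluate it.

From the CES first-order condition, (5/4)·(q_2/q_1)^(4) = p_1/p_2.
Solve for the ratio: q_2/q_1 = [(4/5)·p_1/p_2]^(0.25).
With the ratio pinned down, the budget gives q_1* = I/(p_1 + p_2·(q_2/q_1)) and q_2* = (q_2/q_1)·q_1*.
Numerically q_2/q_1 = 0.66734, so q_1* = 50/(9.5 + 38.32·0.66734) = 1.4256 and q_2* = 0.66734·1.4256 = 0.9514.

q_2* = 0.9514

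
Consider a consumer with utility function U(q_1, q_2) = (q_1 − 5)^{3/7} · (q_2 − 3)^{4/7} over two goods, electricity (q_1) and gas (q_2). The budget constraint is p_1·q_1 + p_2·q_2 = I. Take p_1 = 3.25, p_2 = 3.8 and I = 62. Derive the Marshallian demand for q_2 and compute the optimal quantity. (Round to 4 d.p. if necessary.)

q_2* = 8.1654

MRS = (3/4)·(q_2−3)/(q_1−5). Tangency with p_1/p_2 gives q_2−3 = (4/3)·(p_1/p_2)·(q_1−5).
Substituting into the budget: q_1* = 5 + 3/7·(I − 5·p_1 − 3·p_2)/p_1, and q_2* = 3 + 4/7·(…)/p_2.
Discretionary income = 62 − 5·3.25 − 3·3.8 = 34.35; q_2* = 3 + 4/7·34.35/3.8 = 8.1654.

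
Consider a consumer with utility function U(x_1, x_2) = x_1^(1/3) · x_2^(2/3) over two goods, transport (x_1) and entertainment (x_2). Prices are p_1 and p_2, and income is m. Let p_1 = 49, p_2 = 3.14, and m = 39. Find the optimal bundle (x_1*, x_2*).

The MRS is (1/2)·x_2/x_1. Set MRS = p_1/p_2.
Rearranging, p_2·x_2 = 2·p_1·x_1. Substituting into the budget gives p_1·x_1·(1 + 2) = m.
Demand: x_1*(p_1,p_2,m) = 1/3·m/p_1 and x_2* = 2/3·m/p_2.
At p_1=49, p_2=3.14, m=39: x_1* = 1/3·39/49 = 0.2653, x_2* = 8.2803.

x_1* = 0.2653, x_2* = 8.2803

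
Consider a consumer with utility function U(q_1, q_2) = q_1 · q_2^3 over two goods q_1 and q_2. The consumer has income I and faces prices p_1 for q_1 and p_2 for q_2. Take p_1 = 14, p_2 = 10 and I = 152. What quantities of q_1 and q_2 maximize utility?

q_1* = 2.7143, q_2* = 11.4

Tangency: MRS = (1/3)·q_2/q_1 = p_1/p_2.
So p_2·q_2 = 3·p_1·q_1; combined with the budget, a share 0.25 of income goes to q_1.
Demand: q_1*(p_1,p_2,I) = 0.25·I/p_1 and q_2* = 0.75·I/p_2.
At p_1=14, p_2=10, I=152: q_1* = 0.25·152/14 = 2.7143, q_2* = 11.4.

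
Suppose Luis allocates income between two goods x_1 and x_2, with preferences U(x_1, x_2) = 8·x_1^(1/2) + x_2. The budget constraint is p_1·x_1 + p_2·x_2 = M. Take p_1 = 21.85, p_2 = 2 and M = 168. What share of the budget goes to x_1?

Set MRS = p_1/p_2: 4·x_1^(−1/2) = p_1/p_2.
Thus x_1* = (4·p_2/p_1)² — independent of M — with the rest of income spent on x_2.
Plugging in: x_1* = (4·2/21.85)² = 0.1341, x_2* = 82.5355.
Expenditure on x_1: 21.85·0.1341 = 2.9291; share = 0.0174.

share on x_1 = 0.0174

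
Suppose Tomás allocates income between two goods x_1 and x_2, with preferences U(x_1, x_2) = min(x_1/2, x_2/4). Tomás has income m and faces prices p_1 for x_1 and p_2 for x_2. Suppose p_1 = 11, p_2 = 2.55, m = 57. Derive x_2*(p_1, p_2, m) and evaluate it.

x_2* = 7.0807

With perfect complements, no substitution: consume in ratio x_1:x_2 = 2:4.
Budget: p_1·x_1 + p_2·2·x_1 = m, so (2·p_1 + 4·p_2)·x_1 = 2·m.
Demand: x_1*(p_1,p_2,m) = 2·m/(2·p_1 + 4·p_2), x_2* = 4·m/(2·p_1 + 4·p_2).
Here 2·11 + 4·2.55 = 32.2, giving x_2* = 7.0807.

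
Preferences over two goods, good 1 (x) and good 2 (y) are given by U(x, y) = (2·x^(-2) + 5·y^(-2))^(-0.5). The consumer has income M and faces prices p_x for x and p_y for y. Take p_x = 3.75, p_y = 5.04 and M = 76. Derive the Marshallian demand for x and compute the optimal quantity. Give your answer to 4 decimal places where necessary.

x* = 7.6394

Substitute y = (y/x)·x into the budget: x* = M/(p_x + p_y·(y/x)).
Numerically y/x = 1.229835, so x* = 76/(3.75 + 5.04·1.229835) = 7.6394.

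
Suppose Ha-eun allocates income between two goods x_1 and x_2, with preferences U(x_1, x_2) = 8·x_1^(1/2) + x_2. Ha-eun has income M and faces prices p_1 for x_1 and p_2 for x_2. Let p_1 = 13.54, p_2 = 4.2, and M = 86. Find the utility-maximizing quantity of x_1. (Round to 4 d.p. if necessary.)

x_1* = 1.5395

Set MRS = p_1/p_2: 4·x_1^(−1/2) = p_1/p_2.
Solve: √x_1 = 4·p_2/p_1, so x_1*(p_1,p_2) = (4·p_2/p_1)², and x_2* = (M − p_1·x_1*)/p_2.
Plugging in: x_1* = (4·4.2/13.54)² = 1.5395.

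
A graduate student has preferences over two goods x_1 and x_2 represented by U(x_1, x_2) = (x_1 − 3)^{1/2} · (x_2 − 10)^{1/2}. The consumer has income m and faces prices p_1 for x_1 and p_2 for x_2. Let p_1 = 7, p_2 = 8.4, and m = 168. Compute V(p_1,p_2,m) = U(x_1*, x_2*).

V = 4.1079

This is Cobb-Douglas in (x_1−3, x_2−10): tangency gives 0.5·p_2·(x_2−10) = 0.5·p_1·(x_1−3).
Substituting into the budget: x_1* = 3 + 0.5·(m − 3·p_1 − 10·p_2)/p_1, and x_2* = 10 + 0.5·(…)/p_2.
Discretionary income = 168 − 3·7 − 10·8.4 = 63; x_1* = 3 + 0.5·63/7 = 7.5; x_2* = 10 + 0.5·63/8.4 = 13.75.
Utility at the optimum: U(7.5, 13.75) = 4.1079.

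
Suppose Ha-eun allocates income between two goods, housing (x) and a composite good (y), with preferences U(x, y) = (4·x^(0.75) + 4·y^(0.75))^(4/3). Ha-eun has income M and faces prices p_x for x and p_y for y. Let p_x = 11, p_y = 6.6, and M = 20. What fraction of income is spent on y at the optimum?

MU_x ∝ 4·x^(-0.25), MU_y ∝ 4·y^(-0.25), so MRS = (y/x)^(0.25) = p_x/p_y.
Hence y/x = (p_x/p_y)^(1/(0.25)), i.e. raised to the 4 power.
With the ratio pinned down, the budget gives x* = M/(p_x + p_y·(y/x)) and y* = (y/x)·x*.
Numerically y/x = 7.716049, so x* = 20/(11 + 6.6·7.716049) = 0.323 and y* = 7.716049·0.323 = 2.492.
Expenditure on y: 6.6·2.492 = 16.4474; share = 0.8224.

share on y = 0.8224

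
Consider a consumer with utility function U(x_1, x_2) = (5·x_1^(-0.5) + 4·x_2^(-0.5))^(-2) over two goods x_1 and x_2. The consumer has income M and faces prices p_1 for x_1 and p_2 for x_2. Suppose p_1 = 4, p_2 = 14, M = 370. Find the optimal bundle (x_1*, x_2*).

MRS = MU_x_1/MU_x_2 = (5/4)·(x_2/x_1)^(1.5). Set equal to p_1/p_2.
Hence x_2/x_1 = ((4/5)·p_1/p_2)^(1/(1.5)), i.e. raised to the 2/3 power.
Substitute x_2 = (x_2/x_1)·x_1 into the budget: x_1* = M/(p_1 + p_2·(x_2/x_1)).
Numerically x_2/x_1 = 0.373836, so x_1* = 370/(4 + 14·0.373836) = 40.0706 and x_2* = 0.373836·40.0706 = 14.9798.

x_1* = 40.0706, x_2* = 14.9798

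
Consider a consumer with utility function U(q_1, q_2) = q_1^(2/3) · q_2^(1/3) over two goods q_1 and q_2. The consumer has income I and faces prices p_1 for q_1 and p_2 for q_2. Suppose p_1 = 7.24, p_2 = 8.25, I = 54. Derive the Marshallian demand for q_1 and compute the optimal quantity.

q_1* = 4.9724

The MRS is 2·q_2/q_1. Set MRS = p_1/p_2.
So 2/3·p_2·q_2 = 1/3·p_1·q_1; combined with the budget, a share 2/3 of income goes to q_1.
Demand: q_1*(p_1,p_2,I) = 2/3·I/p_1 and q_2* = 1/3·I/p_2.
At p_1=7.24, p_2=8.25, I=54: q_1* = 2/3·54/7.24 = 4.9724.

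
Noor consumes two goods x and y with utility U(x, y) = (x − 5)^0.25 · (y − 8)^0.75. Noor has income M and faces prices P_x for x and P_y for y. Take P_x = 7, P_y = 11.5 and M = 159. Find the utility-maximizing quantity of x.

x* = 6.1429

This is Cobb-Douglas in (x−5, y−8): tangency gives 0.25·P_y·(y−8) = 0.75·P_x·(x−5).
After buying the subsistence bundle (5, 8), a share 0.25 of the remaining income goes to x: x* = 5 + 0.25·(M − 5P_x − 8P_y)/P_x.
Discretionary income = 159 − 5·7 − 8·11.5 = 32; x* = 5 + 0.25·32/7 = 6.1429.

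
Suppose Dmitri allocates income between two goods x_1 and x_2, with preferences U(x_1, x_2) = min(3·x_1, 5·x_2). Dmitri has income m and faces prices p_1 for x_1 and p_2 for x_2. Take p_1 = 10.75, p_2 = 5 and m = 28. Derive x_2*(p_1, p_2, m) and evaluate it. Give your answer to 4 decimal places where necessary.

Leontief preferences: the optimum is at the kink where x_1/5 = x_2/3, i.e. x_2 = (3/5)·x_1.
Budget: p_1·x_1 + p_2·(3/5)·x_1 = m, so (5·p_1 + 3·p_2)·x_1 = 5·m.
Demand: x_1*(p_1,p_2,m) = 5·m/(5·p_1 + 3·p_2), x_2* = 3·m/(5·p_1 + 3·p_2).
Here 5·10.75 + 3·5 = 68.75, giving x_2* = 1.2218.

x_2* = 1.2218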